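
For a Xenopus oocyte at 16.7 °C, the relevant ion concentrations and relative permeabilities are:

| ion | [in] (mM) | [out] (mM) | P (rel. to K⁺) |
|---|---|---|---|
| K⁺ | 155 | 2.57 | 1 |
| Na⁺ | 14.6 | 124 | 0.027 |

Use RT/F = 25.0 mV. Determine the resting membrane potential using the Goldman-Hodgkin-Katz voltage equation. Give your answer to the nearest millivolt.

Vm = 25.0 · ln[(Σ P·[cation]ₒ + Σ P·[anion]ᵢ) / (Σ P·[cation]ᵢ + Σ P·[anion]ₒ)]
Numerator = 1×2.57 + 0.027×124 = 5.918
Denominator = 1×155 + 0.027×14.6 = 155.4
Vm = 25.0 · ln(0.038084) = 25.0 × (-3.2680) = -81.70 mV

-82 mV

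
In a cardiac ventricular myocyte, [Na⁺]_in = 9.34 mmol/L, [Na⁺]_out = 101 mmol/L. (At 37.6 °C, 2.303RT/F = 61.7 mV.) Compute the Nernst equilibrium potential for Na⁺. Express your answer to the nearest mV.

E = (61.7/z) · log₁₀([Na⁺]_out/[Na⁺]_in) with z = +1.
= (61.7/1) · log₁₀(101/9.34) = 61.70 · log₁₀(10.81)
= 61.70 · (1.0340) = 63.80 mV

64 mV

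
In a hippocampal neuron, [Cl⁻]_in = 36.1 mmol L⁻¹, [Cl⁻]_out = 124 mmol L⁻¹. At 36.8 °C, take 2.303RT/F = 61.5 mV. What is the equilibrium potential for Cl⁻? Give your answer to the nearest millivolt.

E = (61.5/z) · log₁₀([Cl⁻]_out/[Cl⁻]_in) with z = -1.
For an anion, dividing by z = -1 reverses the sign.
= (61.5/-1) · log₁₀(124/36.1) = -61.50 · log₁₀(3.435)
= -61.50 · (0.5359) = -32.96 mV

-33 mV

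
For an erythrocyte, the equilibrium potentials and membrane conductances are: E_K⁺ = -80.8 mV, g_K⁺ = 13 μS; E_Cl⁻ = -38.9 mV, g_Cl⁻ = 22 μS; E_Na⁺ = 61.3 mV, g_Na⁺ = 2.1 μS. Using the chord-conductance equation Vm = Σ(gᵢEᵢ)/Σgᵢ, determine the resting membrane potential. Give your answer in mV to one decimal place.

Σ gᵢEᵢ = 13·(-80.8) + 22·(-38.9) + 2.1·(61.3) = -1777.47
Σ gᵢ = 13 + 22 + 2.1 = 37.1
Vm = -1777.47 / 37.1 = -47.91 mV

-47.9 mV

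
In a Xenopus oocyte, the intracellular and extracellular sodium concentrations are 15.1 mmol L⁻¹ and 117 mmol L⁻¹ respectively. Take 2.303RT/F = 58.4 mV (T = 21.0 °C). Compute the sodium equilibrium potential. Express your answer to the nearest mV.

52 mV

E = (58.4/z) · log₁₀([Na⁺]_out/[Na⁺]_in) with z = +1.
= (58.4/1) · log₁₀(117/15.1) = 58.40 · log₁₀(7.748)
= 58.40 · (0.8892) = 51.93 mV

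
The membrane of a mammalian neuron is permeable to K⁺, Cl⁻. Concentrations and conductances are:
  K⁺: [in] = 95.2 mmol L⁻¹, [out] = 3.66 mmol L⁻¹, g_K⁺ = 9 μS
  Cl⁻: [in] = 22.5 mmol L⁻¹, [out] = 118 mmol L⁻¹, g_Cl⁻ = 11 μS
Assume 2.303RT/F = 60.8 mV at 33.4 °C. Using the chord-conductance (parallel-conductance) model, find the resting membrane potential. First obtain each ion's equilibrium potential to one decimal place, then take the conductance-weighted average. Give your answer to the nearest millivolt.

-63 mV

E_K⁺ = (60.8/1)·log₁₀(3.66/95.2) = -86.0 mV
E_Cl⁻ = (60.8/-1)·log₁₀(118/22.5) = -43.8 mV
Vm = (Σ gᵢEᵢ)/(Σ gᵢ) = (9·-86.0 + 11·-43.8) / (9 + 11)
= -1255.80 / 20 = -62.79 mV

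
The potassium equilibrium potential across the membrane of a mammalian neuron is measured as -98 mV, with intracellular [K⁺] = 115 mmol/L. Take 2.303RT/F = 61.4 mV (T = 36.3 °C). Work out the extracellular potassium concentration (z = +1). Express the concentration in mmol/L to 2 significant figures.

2.9 mmol/L

Nernst: E = (61.4/1) · log₁₀([out]/[in]), so log₁₀([out]/[in]) = -98.0 × 1 / 61.4 = -1.5961.
[out]/[in] = 10^(-1.5961) = 0.02535.
[out] = 0.02535 × 115 = 2.915 mmol/L.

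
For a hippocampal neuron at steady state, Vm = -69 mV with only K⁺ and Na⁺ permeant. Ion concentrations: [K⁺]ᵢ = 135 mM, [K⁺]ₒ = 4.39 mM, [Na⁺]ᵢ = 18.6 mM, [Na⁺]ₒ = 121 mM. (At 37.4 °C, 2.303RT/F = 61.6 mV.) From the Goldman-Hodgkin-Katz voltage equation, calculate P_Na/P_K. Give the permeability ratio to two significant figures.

0.049

Let α = P_Na/P_K. GHK: Vm = 61.6·log₁₀[(Kₒ + α·Naₒ)/(Kᵢ + α·Naᵢ)].
10^(Vm/61.6) = 10^(-69.0/61.6) = 0.075835
So 0.075835·(Kᵢ + α·Naᵢ) = Kₒ + α·Naₒ → α = (0.075835·135.0 − 4.39) / (121.0 − 0.075835·18.6)
α = (10.24 − 4.39) / (121.0 − 1.411) = 5.848/119.6 = 0.0489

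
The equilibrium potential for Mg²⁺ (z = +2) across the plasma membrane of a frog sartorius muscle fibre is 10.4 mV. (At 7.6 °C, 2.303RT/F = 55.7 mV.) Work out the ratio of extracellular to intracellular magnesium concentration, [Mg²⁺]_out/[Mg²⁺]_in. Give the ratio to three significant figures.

log₁₀([out]/[in]) = E·z/(55.7) = 10.4 × 2 / 55.7 = 0.3734
[out]/[in] = 10^(0.3734) = 2.363

2.36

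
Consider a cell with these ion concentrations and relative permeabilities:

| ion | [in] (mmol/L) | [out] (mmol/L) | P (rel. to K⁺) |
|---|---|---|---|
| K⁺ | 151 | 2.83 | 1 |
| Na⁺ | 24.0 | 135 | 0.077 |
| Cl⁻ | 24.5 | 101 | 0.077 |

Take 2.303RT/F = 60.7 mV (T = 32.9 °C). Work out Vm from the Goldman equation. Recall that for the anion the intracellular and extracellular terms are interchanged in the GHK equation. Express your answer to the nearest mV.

Vm = 60.7 · log₁₀[(Σ P·[cation]ₒ + Σ P·[anion]ᵢ) / (Σ P·[cation]ᵢ + Σ P·[anion]ₒ)]
Numerator = 1×2.83 + 0.077×135 + 0.077×24.5 = 15.11
Denominator = 1×151 + 0.077×24.0 + 0.077×101 = 160.6
Vm = 60.7 · log₁₀(0.094079) = 60.7 × (-1.0265) = -62.31 mV

-62 mV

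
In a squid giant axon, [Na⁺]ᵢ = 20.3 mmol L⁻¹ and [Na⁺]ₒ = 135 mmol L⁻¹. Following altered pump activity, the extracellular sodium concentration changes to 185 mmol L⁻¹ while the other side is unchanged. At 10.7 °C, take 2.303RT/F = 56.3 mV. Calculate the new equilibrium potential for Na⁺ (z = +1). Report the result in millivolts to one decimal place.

After the shift: [Na⁺]_out = 185, [Na⁺]_in = 20.3 mmol L⁻¹.
E_new = (56.3/1)·log₁₀(185/20.3) = 56.30 · (0.9597) = 54.03 mV

54.0 mV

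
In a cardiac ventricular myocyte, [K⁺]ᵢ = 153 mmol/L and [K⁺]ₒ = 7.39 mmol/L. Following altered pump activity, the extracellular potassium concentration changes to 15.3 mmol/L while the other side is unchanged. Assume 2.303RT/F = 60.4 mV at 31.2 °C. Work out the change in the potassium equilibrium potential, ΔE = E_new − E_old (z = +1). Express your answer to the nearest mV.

E_old = (60.4/1)·log₁₀(7.39/153) = -79.49 mV
E_new = (60.4/1)·log₁₀(15.3/153) = -60.40 mV
ΔE = -60.40 − (-79.49) = 19.09 mV

19 mV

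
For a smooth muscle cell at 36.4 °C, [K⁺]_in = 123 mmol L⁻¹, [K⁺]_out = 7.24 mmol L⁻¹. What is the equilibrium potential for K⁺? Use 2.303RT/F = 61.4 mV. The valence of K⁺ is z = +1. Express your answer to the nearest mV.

-76 mV

E = (61.4/z) · log₁₀([K⁺]_out/[K⁺]_in) with z = +1.
= (61.4/1) · log₁₀(7.24/123) = 61.40 · log₁₀(0.05886)
= 61.40 · (-1.2302) = -75.53 mV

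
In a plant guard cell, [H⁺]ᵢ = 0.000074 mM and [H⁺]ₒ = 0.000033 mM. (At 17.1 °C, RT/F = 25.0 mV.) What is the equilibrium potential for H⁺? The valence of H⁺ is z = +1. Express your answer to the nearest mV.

-20 mV

E = (25.0/z) · ln([H⁺]_out/[H⁺]_in) with z = +1.
= (25.0/1) · ln(0.000033/0.000074) = 25.00 · ln(0.4459)
= 25.00 · (-0.8076) = -20.19 mV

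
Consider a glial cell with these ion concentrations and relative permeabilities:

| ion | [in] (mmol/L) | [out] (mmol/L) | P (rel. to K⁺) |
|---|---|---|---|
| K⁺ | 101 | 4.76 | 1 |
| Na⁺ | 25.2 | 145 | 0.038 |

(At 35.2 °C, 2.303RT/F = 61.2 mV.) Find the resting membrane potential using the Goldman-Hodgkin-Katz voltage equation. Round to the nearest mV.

-61 mV

Vm = 61.2 · log₁₀[(Σ P·[cation]ₒ + Σ P·[anion]ᵢ) / (Σ P·[cation]ᵢ + Σ P·[anion]ₒ)]
Numerator = 1×4.76 + 0.038×145 = 10.27
Denominator = 1×101 + 0.038×25.2 = 102
Vm = 61.2 · log₁₀(0.10073) = 61.2 × (-0.9968) = -61.01 mV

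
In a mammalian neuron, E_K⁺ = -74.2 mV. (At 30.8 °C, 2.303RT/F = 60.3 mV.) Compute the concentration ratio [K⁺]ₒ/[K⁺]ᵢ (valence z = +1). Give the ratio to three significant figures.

log₁₀([out]/[in]) = E·z/(60.3) = -74.2 × 1 / 60.3 = -1.2305
[out]/[in] = 10^(-1.2305) = 0.05881

0.0588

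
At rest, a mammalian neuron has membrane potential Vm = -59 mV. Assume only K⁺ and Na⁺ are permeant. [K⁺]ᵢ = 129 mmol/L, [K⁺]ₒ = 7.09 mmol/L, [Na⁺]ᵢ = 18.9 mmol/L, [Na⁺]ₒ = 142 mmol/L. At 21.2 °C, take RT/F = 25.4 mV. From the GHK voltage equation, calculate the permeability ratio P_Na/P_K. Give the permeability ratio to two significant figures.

0.040

Let α = P_Na/P_K. GHK: Vm = 25.4·ln[(Kₒ + α·Naₒ)/(Kᵢ + α·Naᵢ)].
e^(Vm/25.4) = e^(-59.0/25.4) = 0.097995
So 0.097995·(Kᵢ + α·Naᵢ) = Kₒ + α·Naₒ → α = (0.097995·129.0 − 7.09) / (142.0 − 0.097995·18.9)
α = (12.64 − 7.09) / (142.0 − 1.852) = 5.551/140.1 = 0.03961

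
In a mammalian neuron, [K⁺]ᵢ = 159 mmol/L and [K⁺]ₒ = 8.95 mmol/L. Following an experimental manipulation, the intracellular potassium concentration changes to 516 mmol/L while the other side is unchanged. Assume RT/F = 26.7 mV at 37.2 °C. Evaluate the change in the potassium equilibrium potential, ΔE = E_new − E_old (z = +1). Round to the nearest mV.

E_old = (26.7/1)·ln(8.95/159) = -76.82 mV
E_new = (26.7/1)·ln(8.95/516) = -108.25 mV
ΔE = -108.25 − (-76.82) = -31.43 mV

-31 mV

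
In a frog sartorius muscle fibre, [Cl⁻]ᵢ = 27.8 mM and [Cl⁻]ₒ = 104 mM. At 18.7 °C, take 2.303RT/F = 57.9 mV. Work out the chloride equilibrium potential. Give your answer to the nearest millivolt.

-33 mV

E = (57.9/z) · log₁₀([Cl⁻]_out/[Cl⁻]_in) with z = -1.
For an anion, dividing by z = -1 reverses the sign.
= (57.9/-1) · log₁₀(104/27.8) = -57.90 · log₁₀(3.741)
= -57.90 · (0.5730) = -33.18 mV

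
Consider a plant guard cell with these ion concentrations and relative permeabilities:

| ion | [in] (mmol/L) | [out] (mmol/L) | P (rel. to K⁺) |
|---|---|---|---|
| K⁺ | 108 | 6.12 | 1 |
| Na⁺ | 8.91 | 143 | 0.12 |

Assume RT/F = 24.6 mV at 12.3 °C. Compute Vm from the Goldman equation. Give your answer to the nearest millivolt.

-38 mV

Vm = 24.6 · ln[(Σ P·[cation]ₒ + Σ P·[anion]ᵢ) / (Σ P·[cation]ᵢ + Σ P·[anion]ₒ)]
Numerator = 1×6.12 + 0.12×143 = 23.28
Denominator = 1×108 + 0.12×8.91 = 109.1
Vm = 24.6 · ln(0.21344) = 24.6 × (-1.5444) = -37.99 mV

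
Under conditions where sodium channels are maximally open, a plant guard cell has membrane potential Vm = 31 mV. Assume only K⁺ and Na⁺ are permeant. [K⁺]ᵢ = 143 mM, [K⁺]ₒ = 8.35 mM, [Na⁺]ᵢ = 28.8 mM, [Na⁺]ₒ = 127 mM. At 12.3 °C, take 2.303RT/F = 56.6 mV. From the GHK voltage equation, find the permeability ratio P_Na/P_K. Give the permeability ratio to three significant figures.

Let α = P_Na/P_K. GHK: Vm = 56.6·log₁₀[(Kₒ + α·Naₒ)/(Kᵢ + α·Naᵢ)].
10^(Vm/56.6) = 10^(31.0/56.6) = 3.5294
So 3.5294·(Kᵢ + α·Naᵢ) = Kₒ + α·Naₒ → α = (3.5294·143.0 − 8.35) / (127.0 − 3.5294·28.8)
α = (504.7 − 8.35) / (127.0 − 101.6) = 496.4/25.35 = 19.58

19.6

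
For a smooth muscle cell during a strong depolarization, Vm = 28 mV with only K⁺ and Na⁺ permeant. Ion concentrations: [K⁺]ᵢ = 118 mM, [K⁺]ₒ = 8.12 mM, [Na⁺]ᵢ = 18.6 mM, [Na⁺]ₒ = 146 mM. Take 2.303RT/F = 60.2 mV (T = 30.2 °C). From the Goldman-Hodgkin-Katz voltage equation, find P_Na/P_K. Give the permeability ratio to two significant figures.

Let α = P_Na/P_K. GHK: Vm = 60.2·log₁₀[(Kₒ + α·Naₒ)/(Kᵢ + α·Naᵢ)].
10^(Vm/60.2) = 10^(28.0/60.2) = 2.9182
So 2.9182·(Kᵢ + α·Naᵢ) = Kₒ + α·Naₒ → α = (2.9182·118.0 − 8.12) / (146.0 − 2.9182·18.6)
α = (344.3 − 8.12) / (146.0 − 54.28) = 336.2/91.72 = 3.666

3.7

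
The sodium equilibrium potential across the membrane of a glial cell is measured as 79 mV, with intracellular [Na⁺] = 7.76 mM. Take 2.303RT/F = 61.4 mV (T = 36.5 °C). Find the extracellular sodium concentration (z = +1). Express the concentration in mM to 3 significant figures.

150 mM

Nernst: E = (61.4/1) · log₁₀([out]/[in]), so log₁₀([out]/[in]) = 79.0 × 1 / 61.4 = 1.2866.
[out]/[in] = 10^(1.2866) = 19.35.
[out] = 19.35 × 7.76 = 150.1 mM.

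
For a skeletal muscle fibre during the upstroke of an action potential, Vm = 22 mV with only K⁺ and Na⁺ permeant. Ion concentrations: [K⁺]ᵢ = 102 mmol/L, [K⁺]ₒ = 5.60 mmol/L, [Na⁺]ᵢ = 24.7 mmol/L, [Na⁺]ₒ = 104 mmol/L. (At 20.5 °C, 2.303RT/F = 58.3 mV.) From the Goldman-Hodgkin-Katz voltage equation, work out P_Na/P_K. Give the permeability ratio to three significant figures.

Let α = P_Na/P_K. GHK: Vm = 58.3·log₁₀[(Kₒ + α·Naₒ)/(Kᵢ + α·Naᵢ)].
10^(Vm/58.3) = 10^(22.0/58.3) = 2.3843
So 2.3843·(Kᵢ + α·Naᵢ) = Kₒ + α·Naₒ → α = (2.3843·102.0 − 5.6) / (104.0 − 2.3843·24.7)
α = (243.2 − 5.6) / (104.0 − 58.89) = 237.6/45.11 = 5.267

5.27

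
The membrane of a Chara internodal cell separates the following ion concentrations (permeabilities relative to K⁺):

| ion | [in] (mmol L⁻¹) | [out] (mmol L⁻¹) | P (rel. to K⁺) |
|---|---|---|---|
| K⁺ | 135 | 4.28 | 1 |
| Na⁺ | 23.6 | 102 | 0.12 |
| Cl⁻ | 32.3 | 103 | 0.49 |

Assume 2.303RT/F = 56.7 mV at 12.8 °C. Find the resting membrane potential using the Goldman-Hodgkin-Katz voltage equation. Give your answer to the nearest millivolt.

-43 mV

Vm = 56.7 · log₁₀[(Σ P·[cation]ₒ + Σ P·[anion]ᵢ) / (Σ P·[cation]ᵢ + Σ P·[anion]ₒ)]
Numerator = 1×4.28 + 0.12×102 + 0.49×32.3 = 32.35
Denominator = 1×135 + 0.12×23.6 + 0.49×103 = 188.3
Vm = 56.7 · log₁₀(0.17178) = 56.7 × (-0.7650) = -43.38 mV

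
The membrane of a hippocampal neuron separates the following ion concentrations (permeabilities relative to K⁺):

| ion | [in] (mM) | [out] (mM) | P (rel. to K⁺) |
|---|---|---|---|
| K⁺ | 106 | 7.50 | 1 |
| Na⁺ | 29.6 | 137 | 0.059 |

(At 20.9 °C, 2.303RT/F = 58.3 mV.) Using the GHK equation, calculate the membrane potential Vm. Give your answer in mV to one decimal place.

-49.0 mV

Vm = 58.3 · log₁₀[(Σ P·[cation]ₒ + Σ P·[anion]ᵢ) / (Σ P·[cation]ᵢ + Σ P·[anion]ₒ)]
Numerator = 1×7.50 + 0.059×137 = 15.58
Denominator = 1×106 + 0.059×29.6 = 107.7
Vm = 58.3 · log₁₀(0.14463) = 58.3 × (-0.8398) = -48.96 mV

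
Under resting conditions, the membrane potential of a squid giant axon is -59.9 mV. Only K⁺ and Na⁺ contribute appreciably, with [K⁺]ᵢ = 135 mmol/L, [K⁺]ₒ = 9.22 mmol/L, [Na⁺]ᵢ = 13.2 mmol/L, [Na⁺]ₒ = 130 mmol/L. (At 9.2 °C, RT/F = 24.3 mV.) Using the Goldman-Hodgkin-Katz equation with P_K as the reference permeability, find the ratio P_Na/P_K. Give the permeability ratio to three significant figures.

Let α = P_Na/P_K. GHK: Vm = 24.3·ln[(Kₒ + α·Naₒ)/(Kᵢ + α·Naᵢ)].
e^(Vm/24.3) = e^(-59.9/24.3) = 0.085007
So 0.085007·(Kᵢ + α·Naᵢ) = Kₒ + α·Naₒ → α = (0.085007·135.0 − 9.22) / (130.0 − 0.085007·13.2)
α = (11.48 − 9.22) / (130.0 − 1.122) = 2.256/128.9 = 0.0175

0.0175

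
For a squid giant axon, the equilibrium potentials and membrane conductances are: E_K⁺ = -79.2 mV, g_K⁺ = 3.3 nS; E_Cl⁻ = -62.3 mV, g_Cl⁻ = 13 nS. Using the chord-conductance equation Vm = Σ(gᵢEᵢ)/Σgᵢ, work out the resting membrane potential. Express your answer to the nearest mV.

Σ gᵢEᵢ = 3.3·(-79.2) + 13·(-62.3) = -1071.26
Σ gᵢ = 3.3 + 13 = 16.3
Vm = -1071.26 / 16.3 = -65.72 mV

-66 mV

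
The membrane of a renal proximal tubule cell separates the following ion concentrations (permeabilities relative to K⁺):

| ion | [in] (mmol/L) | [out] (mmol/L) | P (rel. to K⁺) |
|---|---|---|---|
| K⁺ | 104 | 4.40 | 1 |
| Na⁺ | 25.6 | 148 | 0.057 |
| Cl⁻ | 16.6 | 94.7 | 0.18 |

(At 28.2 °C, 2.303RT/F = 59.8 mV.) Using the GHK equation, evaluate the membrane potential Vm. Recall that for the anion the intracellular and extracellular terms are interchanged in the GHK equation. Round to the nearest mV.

Vm = 59.8 · log₁₀[(Σ P·[cation]ₒ + Σ P·[anion]ᵢ) / (Σ P·[cation]ᵢ + Σ P·[anion]ₒ)]
Numerator = 1×4.40 + 0.057×148 + 0.18×16.6 = 15.82
Denominator = 1×104 + 0.057×25.6 + 0.18×94.7 = 122.5
Vm = 59.8 · log₁₀(0.12917) = 59.8 × (-0.8888) = -53.15 mV

-53 mV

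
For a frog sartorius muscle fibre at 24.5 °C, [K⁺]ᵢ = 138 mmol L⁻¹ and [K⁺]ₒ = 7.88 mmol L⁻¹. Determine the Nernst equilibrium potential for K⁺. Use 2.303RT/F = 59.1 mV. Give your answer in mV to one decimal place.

E = (59.1/z) · log₁₀([K⁺]_out/[K⁺]_in) with z = +1.
= (59.1/1) · log₁₀(7.88/138) = 59.10 · log₁₀(0.0571)
= 59.10 · (-1.2434) = -73.48 mV

-73.5 mV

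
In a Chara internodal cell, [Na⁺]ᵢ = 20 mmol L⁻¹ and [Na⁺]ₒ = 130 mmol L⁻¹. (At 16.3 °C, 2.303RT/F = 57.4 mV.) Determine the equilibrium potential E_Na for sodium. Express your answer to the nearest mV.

E = (57.4/z) · log₁₀([Na⁺]_out/[Na⁺]_in) with z = +1.
= (57.4/1) · log₁₀(130/20) = 57.40 · log₁₀(6.5)
= 57.40 · (0.8129) = 46.66 mV

47 mV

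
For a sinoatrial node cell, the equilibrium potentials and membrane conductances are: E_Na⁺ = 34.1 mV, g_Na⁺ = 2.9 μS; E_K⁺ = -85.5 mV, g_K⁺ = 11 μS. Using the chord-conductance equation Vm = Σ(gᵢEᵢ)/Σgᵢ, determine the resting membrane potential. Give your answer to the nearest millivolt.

Σ gᵢEᵢ = 2.9·(34.1) + 11·(-85.5) = -841.61
Σ gᵢ = 2.9 + 11 = 13.9
Vm = -841.61 / 13.9 = -60.55 mV

-61 mV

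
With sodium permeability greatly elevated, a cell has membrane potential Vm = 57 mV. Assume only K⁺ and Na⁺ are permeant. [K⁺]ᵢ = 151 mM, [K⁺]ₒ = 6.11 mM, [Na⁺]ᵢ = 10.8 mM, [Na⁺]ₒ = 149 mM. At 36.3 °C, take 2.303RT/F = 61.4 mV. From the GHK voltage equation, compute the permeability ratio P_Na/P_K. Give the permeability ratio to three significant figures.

Let α = P_Na/P_K. GHK: Vm = 61.4·log₁₀[(Kₒ + α·Naₒ)/(Kᵢ + α·Naᵢ)].
10^(Vm/61.4) = 10^(57.0/61.4) = 8.4789
So 8.4789·(Kᵢ + α·Naᵢ) = Kₒ + α·Naₒ → α = (8.4789·151.0 − 6.11) / (149.0 − 8.4789·10.8)
α = (1280 − 6.11) / (149.0 − 91.57) = 1274/57.43 = 22.19

22.2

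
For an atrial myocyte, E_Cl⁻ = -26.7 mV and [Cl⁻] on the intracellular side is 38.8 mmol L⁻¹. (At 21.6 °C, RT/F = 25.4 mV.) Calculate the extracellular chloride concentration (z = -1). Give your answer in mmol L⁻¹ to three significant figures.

Nernst: E = (25.4/-1) · ln([out]/[in]), so ln([out]/[in]) = -26.7 × -1 / 25.4 = 1.0512.
[out]/[in] = e^(1.0512) = 2.861.
[out] = 2.861 × 38.8 = 111 mmol L⁻¹.

111 mmol L⁻¹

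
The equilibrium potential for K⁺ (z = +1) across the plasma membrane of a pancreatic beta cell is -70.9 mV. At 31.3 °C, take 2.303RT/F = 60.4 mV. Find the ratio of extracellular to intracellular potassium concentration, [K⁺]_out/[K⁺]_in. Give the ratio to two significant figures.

0.067

log₁₀([out]/[in]) = E·z/(60.4) = -70.9 × 1 / 60.4 = -1.1738
[out]/[in] = 10^(-1.1738) = 0.06701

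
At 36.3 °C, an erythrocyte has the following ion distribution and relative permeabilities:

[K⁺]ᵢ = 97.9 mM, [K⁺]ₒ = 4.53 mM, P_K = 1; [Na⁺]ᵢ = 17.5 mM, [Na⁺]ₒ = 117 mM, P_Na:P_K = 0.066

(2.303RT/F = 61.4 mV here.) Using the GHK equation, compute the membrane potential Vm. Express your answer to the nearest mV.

-56 mV

Vm = 61.4 · log₁₀[(Σ P·[cation]ₒ + Σ P·[anion]ᵢ) / (Σ P·[cation]ᵢ + Σ P·[anion]ₒ)]
Numerator = 1×4.53 + 0.066×117 = 12.25
Denominator = 1×97.9 + 0.066×17.5 = 99.06
Vm = 61.4 · log₁₀(0.12369) = 61.4 × (-0.9077) = -55.73 mV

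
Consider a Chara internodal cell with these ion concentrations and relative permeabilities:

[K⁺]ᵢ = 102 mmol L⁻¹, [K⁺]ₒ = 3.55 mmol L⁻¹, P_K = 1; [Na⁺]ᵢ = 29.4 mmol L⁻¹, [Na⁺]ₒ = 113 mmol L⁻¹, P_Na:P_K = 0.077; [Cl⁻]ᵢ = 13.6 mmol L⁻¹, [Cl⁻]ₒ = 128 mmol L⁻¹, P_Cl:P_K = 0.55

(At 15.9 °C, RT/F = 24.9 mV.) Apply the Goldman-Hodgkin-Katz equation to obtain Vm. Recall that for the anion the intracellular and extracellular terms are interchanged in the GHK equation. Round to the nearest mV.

-54 mV

Vm = 24.9 · ln[(Σ P·[cation]ₒ + Σ P·[anion]ᵢ) / (Σ P·[cation]ᵢ + Σ P·[anion]ₒ)]
Numerator = 1×3.55 + 0.077×113 + 0.55×13.6 = 19.73
Denominator = 1×102 + 0.077×29.4 + 0.55×128 = 174.7
Vm = 24.9 · ln(0.11297) = 24.9 × (-2.1807) = -54.30 mV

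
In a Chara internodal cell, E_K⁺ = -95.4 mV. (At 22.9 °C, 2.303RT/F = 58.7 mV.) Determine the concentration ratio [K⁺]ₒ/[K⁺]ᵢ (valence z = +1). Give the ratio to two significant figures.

log₁₀([out]/[in]) = E·z/(58.7) = -95.4 × 1 / 58.7 = -1.6252
[out]/[in] = 10^(-1.6252) = 0.0237

0.024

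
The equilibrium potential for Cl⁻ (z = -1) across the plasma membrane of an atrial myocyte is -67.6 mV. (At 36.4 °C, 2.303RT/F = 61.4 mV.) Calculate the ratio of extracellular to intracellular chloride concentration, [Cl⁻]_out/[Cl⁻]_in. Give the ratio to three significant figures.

log₁₀([out]/[in]) = E·z/(61.4) = -67.6 × -1 / 61.4 = 1.1010
[out]/[in] = 10^(1.1010) = 12.62

12.6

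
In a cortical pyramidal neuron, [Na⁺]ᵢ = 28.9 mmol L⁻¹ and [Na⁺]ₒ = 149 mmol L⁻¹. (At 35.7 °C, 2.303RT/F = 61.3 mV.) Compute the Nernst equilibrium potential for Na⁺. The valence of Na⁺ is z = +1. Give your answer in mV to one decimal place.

E = (61.3/z) · log₁₀([Na⁺]_out/[Na⁺]_in) with z = +1.
= (61.3/1) · log₁₀(149/28.9) = 61.30 · log₁₀(5.156)
= 61.30 · (0.7123) = 43.66 mV

43.7 mV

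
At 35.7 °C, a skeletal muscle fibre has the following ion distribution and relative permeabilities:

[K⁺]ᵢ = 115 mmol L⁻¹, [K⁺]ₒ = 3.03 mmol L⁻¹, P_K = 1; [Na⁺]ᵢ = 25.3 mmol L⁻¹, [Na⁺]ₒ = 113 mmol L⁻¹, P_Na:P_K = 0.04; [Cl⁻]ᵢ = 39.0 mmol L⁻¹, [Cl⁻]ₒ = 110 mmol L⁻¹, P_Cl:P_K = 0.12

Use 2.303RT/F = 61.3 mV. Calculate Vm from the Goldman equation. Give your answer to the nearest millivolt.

Vm = 61.3 · log₁₀[(Σ P·[cation]ₒ + Σ P·[anion]ᵢ) / (Σ P·[cation]ᵢ + Σ P·[anion]ₒ)]
Numerator = 1×3.03 + 0.04×113 + 0.12×39.0 = 12.23
Denominator = 1×115 + 0.04×25.3 + 0.12×110 = 129.2
Vm = 61.3 · log₁₀(0.094651) = 61.3 × (-1.0239) = -62.76 mV

-63 mV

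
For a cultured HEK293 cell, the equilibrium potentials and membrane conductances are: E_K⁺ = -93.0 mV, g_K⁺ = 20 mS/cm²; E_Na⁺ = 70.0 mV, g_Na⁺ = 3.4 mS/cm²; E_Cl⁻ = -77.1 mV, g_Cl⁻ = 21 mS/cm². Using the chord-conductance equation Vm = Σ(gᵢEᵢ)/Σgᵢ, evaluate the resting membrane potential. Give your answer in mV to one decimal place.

-73.0 mV

Σ gᵢEᵢ = 20·(-93.0) + 3.4·(70.0) + 21·(-77.1) = -3241.10
Σ gᵢ = 20 + 3.4 + 21 = 44.4
Vm = -3241.10 / 44.4 = -73.00 mV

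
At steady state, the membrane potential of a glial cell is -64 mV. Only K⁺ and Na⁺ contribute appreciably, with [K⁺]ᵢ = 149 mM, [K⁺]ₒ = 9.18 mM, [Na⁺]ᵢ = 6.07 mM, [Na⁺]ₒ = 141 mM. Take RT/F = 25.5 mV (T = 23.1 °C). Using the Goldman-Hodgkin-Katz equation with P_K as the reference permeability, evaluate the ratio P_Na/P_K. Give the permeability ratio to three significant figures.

0.0209

Let α = P_Na/P_K. GHK: Vm = 25.5·ln[(Kₒ + α·Naₒ)/(Kᵢ + α·Naᵢ)].
e^(Vm/25.5) = e^(-64.0/25.5) = 0.081284
So 0.081284·(Kᵢ + α·Naᵢ) = Kₒ + α·Naₒ → α = (0.081284·149.0 − 9.18) / (141.0 − 0.081284·6.07)
α = (12.11 − 9.18) / (141.0 − 0.4934) = 2.931/140.5 = 0.02086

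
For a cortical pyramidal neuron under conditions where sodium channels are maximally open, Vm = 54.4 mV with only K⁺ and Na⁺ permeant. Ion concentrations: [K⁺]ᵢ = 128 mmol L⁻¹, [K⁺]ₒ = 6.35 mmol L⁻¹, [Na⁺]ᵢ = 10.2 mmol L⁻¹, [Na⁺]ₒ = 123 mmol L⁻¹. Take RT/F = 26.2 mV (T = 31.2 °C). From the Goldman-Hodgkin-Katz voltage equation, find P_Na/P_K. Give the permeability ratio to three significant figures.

Let α = P_Na/P_K. GHK: Vm = 26.2·ln[(Kₒ + α·Naₒ)/(Kᵢ + α·Naᵢ)].
e^(Vm/26.2) = e^(54.4/26.2) = 7.9752
So 7.9752·(Kᵢ + α·Naᵢ) = Kₒ + α·Naₒ → α = (7.9752·128.0 − 6.35) / (123.0 − 7.9752·10.2)
α = (1021 − 6.35) / (123.0 − 81.35) = 1014/41.65 = 24.36

24.4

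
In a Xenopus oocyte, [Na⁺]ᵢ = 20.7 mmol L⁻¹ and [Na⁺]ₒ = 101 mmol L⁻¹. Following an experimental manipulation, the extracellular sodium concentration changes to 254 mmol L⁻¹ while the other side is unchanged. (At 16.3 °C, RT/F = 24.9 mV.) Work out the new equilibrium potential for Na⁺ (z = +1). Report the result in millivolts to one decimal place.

After the shift: [Na⁺]_out = 254, [Na⁺]_in = 20.7 mmol L⁻¹.
E_new = (24.9/1)·ln(254/20.7) = 24.90 · (2.5072) = 62.43 mV

62.4 mV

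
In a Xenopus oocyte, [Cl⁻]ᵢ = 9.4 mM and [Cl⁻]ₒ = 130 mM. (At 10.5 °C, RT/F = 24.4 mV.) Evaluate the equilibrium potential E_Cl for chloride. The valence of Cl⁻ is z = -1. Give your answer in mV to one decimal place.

E = (24.4/z) · ln([Cl⁻]_out/[Cl⁻]_in) with z = -1.
For an anion, dividing by z = -1 reverses the sign.
= (24.4/-1) · ln(130/9.4) = -24.40 · ln(13.83)
= -24.40 · (2.6268) = -64.09 mV

-64.1 mV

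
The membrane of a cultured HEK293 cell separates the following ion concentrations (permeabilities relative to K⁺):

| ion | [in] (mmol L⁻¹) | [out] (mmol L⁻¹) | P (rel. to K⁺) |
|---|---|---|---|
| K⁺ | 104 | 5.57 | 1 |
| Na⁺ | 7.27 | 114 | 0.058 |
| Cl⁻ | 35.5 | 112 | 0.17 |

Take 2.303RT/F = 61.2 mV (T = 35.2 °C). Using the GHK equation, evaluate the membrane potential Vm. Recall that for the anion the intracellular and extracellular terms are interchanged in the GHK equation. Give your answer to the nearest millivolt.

Vm = 61.2 · log₁₀[(Σ P·[cation]ₒ + Σ P·[anion]ᵢ) / (Σ P·[cation]ᵢ + Σ P·[anion]ₒ)]
Numerator = 1×5.57 + 0.058×114 + 0.17×35.5 = 18.22
Denominator = 1×104 + 0.058×7.27 + 0.17×112 = 123.5
Vm = 61.2 · log₁₀(0.14755) = 61.2 × (-0.8311) = -50.86 mV

-51 mV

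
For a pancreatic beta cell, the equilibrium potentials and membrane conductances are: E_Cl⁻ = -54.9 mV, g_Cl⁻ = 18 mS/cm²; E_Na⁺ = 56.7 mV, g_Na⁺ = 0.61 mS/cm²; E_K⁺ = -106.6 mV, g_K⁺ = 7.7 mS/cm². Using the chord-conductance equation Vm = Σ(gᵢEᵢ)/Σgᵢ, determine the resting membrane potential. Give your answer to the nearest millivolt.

-67 mV

Σ gᵢEᵢ = 18·(-54.9) + 0.61·(56.7) + 7.7·(-106.6) = -1774.43
Σ gᵢ = 18 + 0.61 + 7.7 = 26.31
Vm = -1774.43 / 26.31 = -67.44 mV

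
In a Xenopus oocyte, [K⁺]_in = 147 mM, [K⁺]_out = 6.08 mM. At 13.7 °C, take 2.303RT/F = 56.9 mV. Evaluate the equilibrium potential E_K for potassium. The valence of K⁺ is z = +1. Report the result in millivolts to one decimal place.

-78.7 mV

E = (56.9/z) · log₁₀([K⁺]_out/[K⁺]_in) with z = +1.
= (56.9/1) · log₁₀(6.08/147) = 56.90 · log₁₀(0.04136)
= 56.90 · (-1.3834) = -78.72 mV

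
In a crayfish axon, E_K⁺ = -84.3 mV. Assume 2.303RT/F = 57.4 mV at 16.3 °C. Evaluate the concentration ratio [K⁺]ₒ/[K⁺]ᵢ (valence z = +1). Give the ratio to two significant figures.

log₁₀([out]/[in]) = E·z/(57.4) = -84.3 × 1 / 57.4 = -1.4686
[out]/[in] = 10^(-1.4686) = 0.03399

0.034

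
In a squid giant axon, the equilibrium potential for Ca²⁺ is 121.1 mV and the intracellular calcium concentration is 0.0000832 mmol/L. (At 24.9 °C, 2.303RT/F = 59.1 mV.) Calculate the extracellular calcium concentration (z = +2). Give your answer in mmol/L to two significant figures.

Nernst: E = (59.1/2) · log₁₀([out]/[in]), so log₁₀([out]/[in]) = 121.1 × 2 / 59.1 = 4.0981.
[out]/[in] = 10^(4.0981) = 1.254e+04.
[out] = 1.254e+04 × 0.0000832 = 1.043 mmol/L.

1.0 mmol/L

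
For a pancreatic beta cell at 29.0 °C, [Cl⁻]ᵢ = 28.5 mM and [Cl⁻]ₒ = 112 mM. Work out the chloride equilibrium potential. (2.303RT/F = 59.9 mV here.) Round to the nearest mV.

E = (59.9/z) · log₁₀([Cl⁻]_out/[Cl⁻]_in) with z = -1.
For an anion, dividing by z = -1 reverses the sign.
= (59.9/-1) · log₁₀(112/28.5) = -59.90 · log₁₀(3.93)
= -59.90 · (0.5944) = -35.60 mV

-36 mV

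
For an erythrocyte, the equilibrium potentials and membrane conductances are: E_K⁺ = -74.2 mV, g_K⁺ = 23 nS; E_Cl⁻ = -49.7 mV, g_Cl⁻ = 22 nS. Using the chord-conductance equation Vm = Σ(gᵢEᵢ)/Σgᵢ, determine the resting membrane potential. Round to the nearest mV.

-62 mV

Σ gᵢEᵢ = 23·(-74.2) + 22·(-49.7) = -2800.00
Σ gᵢ = 23 + 22 = 45
Vm = -2800.00 / 45 = -62.22 mV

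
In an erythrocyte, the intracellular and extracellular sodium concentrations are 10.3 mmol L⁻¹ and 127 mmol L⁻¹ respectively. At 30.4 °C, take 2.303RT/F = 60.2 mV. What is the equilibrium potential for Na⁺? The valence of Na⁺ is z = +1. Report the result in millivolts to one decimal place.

E = (60.2/z) · log₁₀([Na⁺]_out/[Na⁺]_in) with z = +1.
= (60.2/1) · log₁₀(127/10.3) = 60.20 · log₁₀(12.33)
= 60.20 · (1.0910) = 65.68 mV

65.7 mV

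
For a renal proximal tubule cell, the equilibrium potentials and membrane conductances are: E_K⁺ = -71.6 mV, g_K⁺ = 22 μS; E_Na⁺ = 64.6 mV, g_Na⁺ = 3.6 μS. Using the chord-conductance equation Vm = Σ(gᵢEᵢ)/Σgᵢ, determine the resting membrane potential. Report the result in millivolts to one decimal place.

Σ gᵢEᵢ = 22·(-71.6) + 3.6·(64.6) = -1342.64
Σ gᵢ = 22 + 3.6 = 25.6
Vm = -1342.64 / 25.6 = -52.45 mV

-52.4 mV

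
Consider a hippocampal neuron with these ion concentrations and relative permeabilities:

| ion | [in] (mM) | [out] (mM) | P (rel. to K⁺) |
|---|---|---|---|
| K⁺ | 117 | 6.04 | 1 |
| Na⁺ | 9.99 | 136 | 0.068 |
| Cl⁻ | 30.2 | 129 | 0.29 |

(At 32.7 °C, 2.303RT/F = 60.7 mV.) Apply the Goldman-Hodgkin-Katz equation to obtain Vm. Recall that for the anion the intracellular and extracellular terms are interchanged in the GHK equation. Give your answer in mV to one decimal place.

-49.1 mV

Vm = 60.7 · log₁₀[(Σ P·[cation]ₒ + Σ P·[anion]ᵢ) / (Σ P·[cation]ᵢ + Σ P·[anion]ₒ)]
Numerator = 1×6.04 + 0.068×136 + 0.29×30.2 = 24.05
Denominator = 1×117 + 0.068×9.99 + 0.29×129 = 155.1
Vm = 60.7 · log₁₀(0.15505) = 60.7 × (-0.8095) = -49.14 mV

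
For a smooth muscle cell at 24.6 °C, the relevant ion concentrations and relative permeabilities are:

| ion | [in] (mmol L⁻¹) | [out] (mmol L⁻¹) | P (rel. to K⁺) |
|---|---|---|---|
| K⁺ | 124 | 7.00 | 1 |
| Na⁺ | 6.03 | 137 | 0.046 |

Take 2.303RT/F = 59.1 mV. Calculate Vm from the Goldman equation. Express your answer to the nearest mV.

Vm = 59.1 · log₁₀[(Σ P·[cation]ₒ + Σ P·[anion]ᵢ) / (Σ P·[cation]ᵢ + Σ P·[anion]ₒ)]
Numerator = 1×7.00 + 0.046×137 = 13.3
Denominator = 1×124 + 0.046×6.03 = 124.3
Vm = 59.1 · log₁₀(0.10703) = 59.1 × (-0.9705) = -57.36 mV

-57 mV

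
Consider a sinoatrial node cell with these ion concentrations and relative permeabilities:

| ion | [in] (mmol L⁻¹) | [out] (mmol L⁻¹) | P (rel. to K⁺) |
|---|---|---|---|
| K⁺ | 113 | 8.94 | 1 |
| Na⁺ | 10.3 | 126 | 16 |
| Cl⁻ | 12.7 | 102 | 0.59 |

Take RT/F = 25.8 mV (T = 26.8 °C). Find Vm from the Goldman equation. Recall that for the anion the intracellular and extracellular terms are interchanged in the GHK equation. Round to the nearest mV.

46 mV

Vm = 25.8 · ln[(Σ P·[cation]ₒ + Σ P·[anion]ᵢ) / (Σ P·[cation]ᵢ + Σ P·[anion]ₒ)]
Numerator = 1×8.94 + 16×126 + 0.59×12.7 = 2032
Denominator = 1×113 + 16×10.3 + 0.59×102 = 338
Vm = 25.8 · ln(6.0135) = 25.8 × (1.7940) = 46.29 mV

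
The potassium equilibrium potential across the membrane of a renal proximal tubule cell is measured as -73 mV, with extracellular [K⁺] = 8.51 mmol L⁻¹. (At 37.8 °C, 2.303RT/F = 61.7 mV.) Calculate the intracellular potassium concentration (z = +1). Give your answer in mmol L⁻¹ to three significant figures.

130 mmol L⁻¹

Nernst: E = (61.7/1) · log₁₀([out]/[in]), so log₁₀([out]/[in]) = -73.0 × 1 / 61.7 = -1.1831.
[out]/[in] = 10^(-1.1831) = 0.06559.
[in] = 8.51 / 0.06559 = 129.7 mmol L⁻¹.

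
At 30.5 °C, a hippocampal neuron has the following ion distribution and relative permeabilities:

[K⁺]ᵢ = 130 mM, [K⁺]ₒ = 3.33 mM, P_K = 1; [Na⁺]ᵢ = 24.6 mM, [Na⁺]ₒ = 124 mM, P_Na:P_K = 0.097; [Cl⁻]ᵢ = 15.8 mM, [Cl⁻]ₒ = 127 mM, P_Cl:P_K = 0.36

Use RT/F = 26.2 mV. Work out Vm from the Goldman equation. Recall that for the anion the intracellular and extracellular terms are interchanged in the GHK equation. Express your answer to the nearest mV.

Vm = 26.2 · ln[(Σ P·[cation]ₒ + Σ P·[anion]ᵢ) / (Σ P·[cation]ᵢ + Σ P·[anion]ₒ)]
Numerator = 1×3.33 + 0.097×124 + 0.36×15.8 = 21.05
Denominator = 1×130 + 0.097×24.6 + 0.36×127 = 178.1
Vm = 26.2 · ln(0.11817) = 26.2 × (-2.1357) = -55.95 mV

-56 mV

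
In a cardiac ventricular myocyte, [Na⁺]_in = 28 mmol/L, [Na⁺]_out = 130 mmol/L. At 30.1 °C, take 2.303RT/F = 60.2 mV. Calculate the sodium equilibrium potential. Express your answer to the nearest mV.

E = (60.2/z) · log₁₀([Na⁺]_out/[Na⁺]_in) with z = +1.
= (60.2/1) · log₁₀(130/28) = 60.20 · log₁₀(4.643)
= 60.20 · (0.6668) = 40.14 mV

40 mV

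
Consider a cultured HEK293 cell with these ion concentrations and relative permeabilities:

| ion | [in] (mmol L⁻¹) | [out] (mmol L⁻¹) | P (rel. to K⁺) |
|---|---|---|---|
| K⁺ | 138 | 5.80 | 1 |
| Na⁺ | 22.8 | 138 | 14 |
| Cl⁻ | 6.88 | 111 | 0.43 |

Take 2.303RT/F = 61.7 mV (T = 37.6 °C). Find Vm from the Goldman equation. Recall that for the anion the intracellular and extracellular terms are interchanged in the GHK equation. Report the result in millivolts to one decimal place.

36.1 mV

Vm = 61.7 · log₁₀[(Σ P·[cation]ₒ + Σ P·[anion]ᵢ) / (Σ P·[cation]ᵢ + Σ P·[anion]ₒ)]
Numerator = 1×5.80 + 14×138 + 0.43×6.88 = 1941
Denominator = 1×138 + 14×22.8 + 0.43×111 = 504.9
Vm = 61.7 · log₁₀(3.8436) = 61.7 × (0.5847) = 36.08 mV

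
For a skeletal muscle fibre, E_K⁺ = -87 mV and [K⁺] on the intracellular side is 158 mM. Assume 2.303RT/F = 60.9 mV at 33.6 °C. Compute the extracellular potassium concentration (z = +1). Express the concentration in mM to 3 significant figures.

Nernst: E = (60.9/1) · log₁₀([out]/[in]), so log₁₀([out]/[in]) = -87.0 × 1 / 60.9 = -1.4286.
[out]/[in] = 10^(-1.4286) = 0.03728.
[out] = 0.03728 × 158 = 5.89 mM.

5.89 mM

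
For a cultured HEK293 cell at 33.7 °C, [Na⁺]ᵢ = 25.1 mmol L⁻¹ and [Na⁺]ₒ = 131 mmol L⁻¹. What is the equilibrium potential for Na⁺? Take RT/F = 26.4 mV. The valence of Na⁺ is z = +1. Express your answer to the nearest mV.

44 mV

E = (26.4/z) · ln([Na⁺]_out/[Na⁺]_in) with z = +1.
= (26.4/1) · ln(131/25.1) = 26.40 · ln(5.219)
= 26.40 · (1.6523) = 43.62 mV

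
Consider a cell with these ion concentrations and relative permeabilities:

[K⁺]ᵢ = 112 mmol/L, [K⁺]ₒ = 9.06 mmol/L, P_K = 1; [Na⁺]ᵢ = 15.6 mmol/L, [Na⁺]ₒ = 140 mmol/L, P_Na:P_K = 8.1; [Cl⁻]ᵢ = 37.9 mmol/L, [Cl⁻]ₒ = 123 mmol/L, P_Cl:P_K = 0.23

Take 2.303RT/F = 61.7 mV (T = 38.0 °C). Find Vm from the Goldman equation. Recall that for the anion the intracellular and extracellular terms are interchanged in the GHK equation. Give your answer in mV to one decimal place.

Vm = 61.7 · log₁₀[(Σ P·[cation]ₒ + Σ P·[anion]ᵢ) / (Σ P·[cation]ᵢ + Σ P·[anion]ₒ)]
Numerator = 1×9.06 + 8.1×140 + 0.23×37.9 = 1152
Denominator = 1×112 + 8.1×15.6 + 0.23×123 = 266.6
Vm = 61.7 · log₁₀(4.3194) = 61.7 × (0.6354) = 39.21 mV

39.2 mV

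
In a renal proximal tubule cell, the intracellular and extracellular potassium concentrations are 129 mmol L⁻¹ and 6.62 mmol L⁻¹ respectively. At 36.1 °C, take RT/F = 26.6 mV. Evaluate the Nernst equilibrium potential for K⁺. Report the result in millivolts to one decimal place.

-79.0 mV

E = (26.6/z) · ln([K⁺]_out/[K⁺]_in) with z = +1.
= (26.6/1) · ln(6.62/129) = 26.60 · ln(0.05132)
= 26.60 · (-2.9697) = -78.99 mV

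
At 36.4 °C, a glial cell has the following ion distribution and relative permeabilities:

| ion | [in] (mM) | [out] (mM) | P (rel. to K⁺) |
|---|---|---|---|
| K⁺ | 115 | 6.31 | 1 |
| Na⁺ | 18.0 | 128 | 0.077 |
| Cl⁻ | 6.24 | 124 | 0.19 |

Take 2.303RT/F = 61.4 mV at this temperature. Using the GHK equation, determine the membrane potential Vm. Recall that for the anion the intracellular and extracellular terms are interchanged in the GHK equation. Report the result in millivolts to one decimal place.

-55.7 mV

Vm = 61.4 · log₁₀[(Σ P·[cation]ₒ + Σ P·[anion]ᵢ) / (Σ P·[cation]ᵢ + Σ P·[anion]ₒ)]
Numerator = 1×6.31 + 0.077×128 + 0.19×6.24 = 17.35
Denominator = 1×115 + 0.077×18.0 + 0.19×124 = 139.9
Vm = 61.4 · log₁₀(0.12399) = 61.4 × (-0.9066) = -55.67 mV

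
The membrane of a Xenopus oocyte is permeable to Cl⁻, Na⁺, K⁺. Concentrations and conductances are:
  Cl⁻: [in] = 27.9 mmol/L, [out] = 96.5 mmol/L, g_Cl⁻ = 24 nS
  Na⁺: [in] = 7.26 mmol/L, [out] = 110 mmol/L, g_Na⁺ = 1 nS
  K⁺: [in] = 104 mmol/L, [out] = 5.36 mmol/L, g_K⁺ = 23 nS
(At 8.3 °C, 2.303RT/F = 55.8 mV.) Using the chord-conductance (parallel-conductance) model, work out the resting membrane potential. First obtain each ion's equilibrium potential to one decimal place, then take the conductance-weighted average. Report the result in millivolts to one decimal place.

-48.1 mV

E_Cl⁻ = (55.8/-1)·log₁₀(96.5/27.9) = -30.1 mV
E_Na⁺ = (55.8/1)·log₁₀(110/7.26) = 65.9 mV
E_K⁺ = (55.8/1)·log₁₀(5.36/104) = -71.9 mV
Vm = (Σ gᵢEᵢ)/(Σ gᵢ) = (24·-30.1 + 1·65.9 + 23·-71.9) / (24 + 1 + 23)
= -2310.20 / 48 = -48.13 mV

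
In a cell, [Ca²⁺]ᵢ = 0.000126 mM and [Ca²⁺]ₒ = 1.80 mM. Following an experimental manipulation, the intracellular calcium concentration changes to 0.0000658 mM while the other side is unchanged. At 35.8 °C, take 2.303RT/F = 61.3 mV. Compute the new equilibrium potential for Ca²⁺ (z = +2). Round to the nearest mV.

136 mV

After the shift: [Ca²⁺]_out = 1.80, [Ca²⁺]_in = 0.0000658 mM.
E_new = (61.3/2)·log₁₀(1.80/0.0000658) = 30.65 · (4.4370) = 136.00 mV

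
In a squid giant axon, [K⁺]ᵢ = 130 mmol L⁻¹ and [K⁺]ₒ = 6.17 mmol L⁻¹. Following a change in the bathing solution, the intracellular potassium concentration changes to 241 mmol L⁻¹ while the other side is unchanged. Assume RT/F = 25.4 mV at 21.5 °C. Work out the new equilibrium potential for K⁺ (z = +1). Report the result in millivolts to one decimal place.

After the shift: [K⁺]_out = 6.17, [K⁺]_in = 241 mmol L⁻¹.
E_new = (25.4/1)·ln(6.17/241) = 25.40 · (-3.6651) = -93.09 mV

-93.1 mV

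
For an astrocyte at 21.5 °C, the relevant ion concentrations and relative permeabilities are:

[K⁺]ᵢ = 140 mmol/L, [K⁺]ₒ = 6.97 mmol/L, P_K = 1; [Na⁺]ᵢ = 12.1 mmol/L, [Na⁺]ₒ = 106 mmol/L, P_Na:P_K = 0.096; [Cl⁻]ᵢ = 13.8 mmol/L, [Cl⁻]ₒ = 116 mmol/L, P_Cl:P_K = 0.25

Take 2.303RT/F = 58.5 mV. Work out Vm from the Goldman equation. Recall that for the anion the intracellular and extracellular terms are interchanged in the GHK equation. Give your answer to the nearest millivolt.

Vm = 58.5 · log₁₀[(Σ P·[cation]ₒ + Σ P·[anion]ᵢ) / (Σ P·[cation]ᵢ + Σ P·[anion]ₒ)]
Numerator = 1×6.97 + 0.096×106 + 0.25×13.8 = 20.6
Denominator = 1×140 + 0.096×12.1 + 0.25×116 = 170.2
Vm = 58.5 · log₁₀(0.12104) = 58.5 × (-0.9171) = -53.65 mV

-54 mV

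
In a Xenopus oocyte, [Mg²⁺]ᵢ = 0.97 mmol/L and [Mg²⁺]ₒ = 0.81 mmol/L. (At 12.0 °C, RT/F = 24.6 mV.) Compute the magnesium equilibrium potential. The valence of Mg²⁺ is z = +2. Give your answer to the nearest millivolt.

E = (24.6/z) · ln([Mg²⁺]_out/[Mg²⁺]_in) with z = +2.
= (24.6/2) · ln(0.81/0.97) = 12.30 · ln(0.8351)
= 12.30 · (-0.1803) = -2.22 mV

-2 mV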